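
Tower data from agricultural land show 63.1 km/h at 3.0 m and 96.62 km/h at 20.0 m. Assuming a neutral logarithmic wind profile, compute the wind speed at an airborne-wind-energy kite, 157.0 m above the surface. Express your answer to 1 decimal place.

Log law: V ∝ ln(z/z₀). From the pair, with r = V₁/V₂ = 0.65307,
ln z₀ = (ln z₁ − r·ln z₂)/(1 − r) = (1.0986 − 0.65307×2.9957)/0.34693 = -2.4726 → z₀ = 0.08436 m
V₃ = V₁ · ln(z₃/z₀)/ln(z₁/z₀) = 63.1 × 7.5289/3.5712 = 133.0270 km/h

133.0 km/h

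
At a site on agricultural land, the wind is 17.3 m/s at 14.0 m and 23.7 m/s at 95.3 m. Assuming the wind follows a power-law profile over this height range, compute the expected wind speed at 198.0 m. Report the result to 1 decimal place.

First find α: α = ln(V₂/V₁)/ln(z₂/z₁) = ln(23.7/17.3)/ln(95.3/14.0) = 0.31477/1.91797 = 0.1641
Extrapolate from 95.3 m to 198.0 m: V₃ = 23.7 × (198.0/95.3)^0.1641 = 23.7 × 1.1275 = 26.7219 m/s

26.7 m/s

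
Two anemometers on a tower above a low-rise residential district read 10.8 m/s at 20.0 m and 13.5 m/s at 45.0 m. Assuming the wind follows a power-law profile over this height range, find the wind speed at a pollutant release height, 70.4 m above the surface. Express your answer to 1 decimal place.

15.3 m/s

First find α: α = ln(V₂/V₁)/ln(z₂/z₁) = ln(13.5/10.8)/ln(45.0/20.0) = 0.22314/0.81093 = 0.2752
Extrapolate from 45.0 m to 70.4 m: V₃ = 13.5 × (70.4/45.0)^0.2752 = 13.5 × 1.1311 = 15.2692 m/s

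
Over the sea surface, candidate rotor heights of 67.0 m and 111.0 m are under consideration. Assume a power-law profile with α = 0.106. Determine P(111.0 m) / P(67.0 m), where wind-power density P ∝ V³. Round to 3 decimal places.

1.174

Speed ratio: V_B/V_A = (z_B/z_A)^α = (111.0/67.0)^0.106 = (1.6567)^0.106 = 1.05497
Power-density ratio: P_B/P_A = (V_B/V_A)³ = (1.05497)³ = 1.17414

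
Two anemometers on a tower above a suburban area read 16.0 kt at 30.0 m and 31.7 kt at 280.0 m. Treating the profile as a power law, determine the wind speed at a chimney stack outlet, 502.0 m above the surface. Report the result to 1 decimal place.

37.9 kt

First find α: α = ln(V₂/V₁)/ln(z₂/z₁) = ln(31.7/16.0)/ln(280.0/30.0) = 0.68373/2.23359 = 0.3061
Extrapolate from 280.0 m to 502.0 m: V₃ = 31.7 × (502.0/280.0)^0.3061 = 31.7 × 1.1957 = 37.9029 kt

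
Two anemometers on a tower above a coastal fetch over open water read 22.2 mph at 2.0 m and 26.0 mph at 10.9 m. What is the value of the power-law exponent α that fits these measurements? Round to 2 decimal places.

α ≈ 0.09

Power law: V₂/V₁ = (z₂/z₁)^α ⇒ α = ln(V₂/V₁) / ln(z₂/z₁)
α = ln(26.0/22.2) / ln(10.9/2.0) = ln(1.1712) / ln(5.4500)
  = 0.15800 / 1.69562 = 0.09318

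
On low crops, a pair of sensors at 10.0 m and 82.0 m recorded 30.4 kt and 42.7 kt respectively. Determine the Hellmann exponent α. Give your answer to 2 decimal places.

Power law: V₂/V₁ = (z₂/z₁)^α ⇒ α = ln(V₂/V₁) / ln(z₂/z₁)
α = ln(42.7/30.4) / ln(82.0/10.0) = ln(1.4046) / ln(8.2000)
  = 0.33976 / 2.10413 = 0.16147

α ≈ 0.16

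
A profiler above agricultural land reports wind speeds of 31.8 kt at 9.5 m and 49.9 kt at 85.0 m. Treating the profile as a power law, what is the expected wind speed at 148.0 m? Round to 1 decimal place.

First find α: α = ln(V₂/V₁)/ln(z₂/z₁) = ln(49.9/31.8)/ln(85.0/9.5) = 0.45055/2.19136 = 0.2056
Extrapolate from 85.0 m to 148.0 m: V₃ = 49.9 × (148.0/85.0)^0.2056 = 49.9 × 1.1208 = 55.9267 kt

55.9 kt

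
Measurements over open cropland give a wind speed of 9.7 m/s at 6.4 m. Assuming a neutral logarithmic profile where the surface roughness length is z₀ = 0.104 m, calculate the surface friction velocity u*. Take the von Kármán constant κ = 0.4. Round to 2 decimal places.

u* ≈ 0.94 m/s

Log law: V(z) = (u*/κ) · ln(z/z₀) ⇒ u* = κ · V / ln(z/z₀)
u* = 0.4 × 9.7 / ln(6.4/0.104) = 0.4 × 9.7 / 4.1197
   = 3.8800 / 4.1197 = 0.9418 m/s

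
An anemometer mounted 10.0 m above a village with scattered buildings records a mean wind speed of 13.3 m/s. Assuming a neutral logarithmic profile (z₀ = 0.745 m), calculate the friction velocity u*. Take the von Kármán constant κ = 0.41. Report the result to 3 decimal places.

u* ≈ 2.100 m/s

Log law: V(z) = (u*/κ) · ln(z/z₀) ⇒ u* = κ · V / ln(z/z₀)
u* = 0.41 × 13.3 / ln(10.0/0.745) = 0.41 × 13.3 / 2.5970
   = 5.4530 / 2.5970 = 2.0998 m/s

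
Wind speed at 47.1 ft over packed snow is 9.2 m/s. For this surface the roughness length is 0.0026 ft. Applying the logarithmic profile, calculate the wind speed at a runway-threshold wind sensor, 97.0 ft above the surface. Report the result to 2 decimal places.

9.88 m/s

Log law: V(z) ∝ ln(z/z₀), so V₂/V₁ = ln(z₂/z₀) / ln(z₁/z₀).
ln(97.0/0.0026) = 10.5270, ln(47.1/0.0026) = 9.8045
V₂ = 9.2 × 10.5270/9.8045 = 9.2 × 1.0737 = 9.8779 m/s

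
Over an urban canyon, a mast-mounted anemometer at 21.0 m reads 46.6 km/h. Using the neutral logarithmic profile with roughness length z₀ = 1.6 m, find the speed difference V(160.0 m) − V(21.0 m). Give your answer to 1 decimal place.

Log law: V₂ = V₁ · ln(z₂/z₀)/ln(z₁/z₀) = 46.6 × 4.6052/2.5745 = 83.3557 km/h
ΔV = 83.3557 − 46.6 = 36.7557 km/h

36.8 km/h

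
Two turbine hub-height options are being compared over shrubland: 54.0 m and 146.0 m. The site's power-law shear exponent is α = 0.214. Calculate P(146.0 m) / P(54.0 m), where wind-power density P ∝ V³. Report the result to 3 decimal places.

1.894

Speed ratio: V_B/V_A = (z_B/z_A)^α = (146.0/54.0)^0.214 = (2.7037)^0.214 = 1.23720
Power-density ratio: P_B/P_A = (V_B/V_A)³ = (1.23720)³ = 1.89373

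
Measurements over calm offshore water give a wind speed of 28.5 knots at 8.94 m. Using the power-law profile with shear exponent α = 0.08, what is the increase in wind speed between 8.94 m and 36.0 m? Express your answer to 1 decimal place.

3.4 knots

Power law: V₂ = V₁ · (z₂/z₁)^α = 28.5 × (4.0268)^0.08 = 31.8597 knots
ΔV = 31.8597 − 28.5 = 3.3597 knots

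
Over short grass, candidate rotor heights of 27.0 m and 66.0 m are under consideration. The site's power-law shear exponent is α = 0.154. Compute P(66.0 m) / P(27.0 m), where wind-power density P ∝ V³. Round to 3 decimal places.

Speed ratio: V_B/V_A = (z_B/z_A)^α = (66.0/27.0)^0.154 = (2.4444)^0.154 = 1.14757
Power-density ratio: P_B/P_A = (V_B/V_A)³ = (1.14757)³ = 1.51126

1.511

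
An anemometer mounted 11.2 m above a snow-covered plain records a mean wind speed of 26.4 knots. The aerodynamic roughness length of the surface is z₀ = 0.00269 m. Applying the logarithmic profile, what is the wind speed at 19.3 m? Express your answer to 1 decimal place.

28.1 knots

Log law: V(z) ∝ ln(z/z₀), so V₂/V₁ = ln(z₂/z₀) / ln(z₁/z₀).
ln(19.3/0.00269) = 8.8783, ln(11.2/0.00269) = 8.3341
V₂ = 26.4 × 8.8783/8.3341 = 26.4 × 1.0653 = 28.1238 knots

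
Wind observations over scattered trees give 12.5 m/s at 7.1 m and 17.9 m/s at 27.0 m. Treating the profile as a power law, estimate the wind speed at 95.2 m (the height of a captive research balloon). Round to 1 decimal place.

First find α: α = ln(V₂/V₁)/ln(z₂/z₁) = ln(17.9/12.5)/ln(27.0/7.1) = 0.35907/1.33574 = 0.2688
Extrapolate from 27.0 m to 95.2 m: V₃ = 17.9 × (95.2/27.0)^0.2688 = 17.9 × 1.4032 = 25.1171 m/s

25.1 m/s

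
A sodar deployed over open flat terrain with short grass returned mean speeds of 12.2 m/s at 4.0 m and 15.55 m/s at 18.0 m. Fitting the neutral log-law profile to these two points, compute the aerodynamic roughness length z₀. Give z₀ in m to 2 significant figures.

Log law: V(z) ∝ ln(z/z₀). With r = V₁/V₂ = 12.2/15.55 = 0.78457,
r · ln(z₂/z₀) = ln(z₁/z₀) ⇒ ln z₀ = (ln z₁ − r·ln z₂)/(1 − r)
ln z₀ = (1.38629 − 0.78457×2.89037) / 0.21543 = -4.0912
z₀ = exp(-4.0912) = 0.01672 m

z₀ ≈ 0.017 m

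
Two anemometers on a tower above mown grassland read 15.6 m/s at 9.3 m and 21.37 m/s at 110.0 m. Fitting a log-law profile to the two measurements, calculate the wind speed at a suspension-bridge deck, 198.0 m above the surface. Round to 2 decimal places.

Log law: V ∝ ln(z/z₀). From the pair, with r = V₁/V₂ = 0.73000,
ln z₀ = (ln z₁ − r·ln z₂)/(1 − r) = (2.2300 − 0.73000×4.7005)/0.27000 = -4.4492 → z₀ = 0.01169 m
V₃ = V₁ · ln(z₃/z₀)/ln(z₁/z₀) = 15.6 × 9.7375/6.6792 = 22.7428 m/s

22.74 m/s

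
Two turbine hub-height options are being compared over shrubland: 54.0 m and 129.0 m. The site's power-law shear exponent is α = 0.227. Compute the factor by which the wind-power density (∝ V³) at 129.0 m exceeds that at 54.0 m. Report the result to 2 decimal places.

1.81

Speed ratio: V_B/V_A = (z_B/z_A)^α = (129.0/54.0)^0.227 = (2.3889)^0.227 = 1.21857
Power-density ratio: P_B/P_A = (V_B/V_A)³ = (1.21857)³ = 1.80947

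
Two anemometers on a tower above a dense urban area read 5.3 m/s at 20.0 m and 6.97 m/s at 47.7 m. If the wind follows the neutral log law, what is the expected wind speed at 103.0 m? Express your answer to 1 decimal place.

8.4 m/s

Log law: V ∝ ln(z/z₀). From the pair, with r = V₁/V₂ = 0.76040,
ln z₀ = (ln z₁ − r·ln z₂)/(1 − r) = (2.9957 − 0.76040×3.8649)/0.23960 = 0.2372 → z₀ = 1.268 m
V₃ = V₁ · ln(z₃/z₀)/ln(z₁/z₀) = 5.3 × 4.3975/2.7585 = 8.4490 m/s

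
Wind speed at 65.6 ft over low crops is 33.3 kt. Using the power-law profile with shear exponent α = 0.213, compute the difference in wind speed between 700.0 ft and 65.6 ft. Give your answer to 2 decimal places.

Power law: V₂ = V₁ · (z₂/z₁)^α = 33.3 × (10.6707)^0.213 = 55.1378 kt
ΔV = 55.1378 − 33.3 = 21.8378 kt

21.84 kt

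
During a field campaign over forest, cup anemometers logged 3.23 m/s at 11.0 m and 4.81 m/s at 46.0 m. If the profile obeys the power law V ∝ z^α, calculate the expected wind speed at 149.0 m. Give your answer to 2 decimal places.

6.67 m/s

First find α: α = ln(V₂/V₁)/ln(z₂/z₁) = ln(4.81/3.23)/ln(46.0/11.0) = 0.39821/1.43075 = 0.2783
Extrapolate from 46.0 m to 149.0 m: V₃ = 4.81 × (149.0/46.0)^0.2783 = 4.81 × 1.3870 = 6.6713 m/s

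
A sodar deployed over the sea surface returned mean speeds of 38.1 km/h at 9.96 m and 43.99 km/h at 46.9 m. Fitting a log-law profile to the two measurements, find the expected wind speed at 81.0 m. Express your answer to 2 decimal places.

Log law: V ∝ ln(z/z₀). From the pair, with r = V₁/V₂ = 0.86611,
ln z₀ = (ln z₁ − r·ln z₂)/(1 − r) = (2.2986 − 0.86611×3.8480)/0.13389 = -7.7241 → z₀ = 0.0004420 m
V₃ = V₁ · ln(z₃/z₀)/ln(z₁/z₀) = 38.1 × 12.1186/10.0227 = 46.0672 km/h

46.07 km/h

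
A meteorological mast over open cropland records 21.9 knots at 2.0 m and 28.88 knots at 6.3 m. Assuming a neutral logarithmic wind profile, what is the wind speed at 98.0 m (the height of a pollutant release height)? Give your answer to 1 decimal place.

45.6 knots

Log law: V ∝ ln(z/z₀). From the pair, with r = V₁/V₂ = 0.75831,
ln z₀ = (ln z₁ − r·ln z₂)/(1 − r) = (0.6931 − 0.75831×1.8405)/0.24169 = -2.9069 → z₀ = 0.05465 m
V₃ = V₁ · ln(z₃/z₀)/ln(z₁/z₀) = 21.9 × 7.4918/3.6000 = 45.5751 knots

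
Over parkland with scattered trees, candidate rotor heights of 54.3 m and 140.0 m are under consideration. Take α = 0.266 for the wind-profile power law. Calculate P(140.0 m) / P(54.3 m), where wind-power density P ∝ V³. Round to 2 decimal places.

Speed ratio: V_B/V_A = (z_B/z_A)^α = (140.0/54.3)^0.266 = (2.5783)^0.266 = 1.28651
Power-density ratio: P_B/P_A = (V_B/V_A)³ = (1.28651)³ = 2.12931

2.13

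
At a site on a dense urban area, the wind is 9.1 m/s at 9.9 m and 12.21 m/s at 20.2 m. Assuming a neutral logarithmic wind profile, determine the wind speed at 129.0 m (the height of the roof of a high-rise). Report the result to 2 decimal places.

20.30 m/s

Log law: V ∝ ln(z/z₀). From the pair, with r = V₁/V₂ = 0.74529,
ln z₀ = (ln z₁ − r·ln z₂)/(1 − r) = (2.2925 − 0.74529×3.0057)/0.25471 = 0.2058 → z₀ = 1.229 m
V₃ = V₁ · ln(z₃/z₀)/ln(z₁/z₀) = 9.1 × 4.6540/2.0867 = 20.2958 m/s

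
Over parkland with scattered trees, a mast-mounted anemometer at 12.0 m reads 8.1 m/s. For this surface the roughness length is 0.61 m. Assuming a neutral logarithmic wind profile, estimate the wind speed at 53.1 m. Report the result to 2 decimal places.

Log law: V(z) ∝ ln(z/z₀), so V₂/V₁ = ln(z₂/z₀) / ln(z₁/z₀).
ln(53.1/0.61) = 4.4665, ln(12.0/0.61) = 2.9792
V₂ = 8.1 × 4.4665/2.9792 = 8.1 × 1.4992 = 12.1437 m/s

12.14 m/s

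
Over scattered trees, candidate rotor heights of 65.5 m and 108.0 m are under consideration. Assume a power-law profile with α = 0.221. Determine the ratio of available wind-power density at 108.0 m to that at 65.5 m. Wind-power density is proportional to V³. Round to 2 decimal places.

1.39

Speed ratio: V_B/V_A = (z_B/z_A)^α = (108.0/65.5)^0.221 = (1.6489)^0.221 = 1.11686
Power-density ratio: P_B/P_A = (V_B/V_A)³ = (1.11686)³ = 1.39313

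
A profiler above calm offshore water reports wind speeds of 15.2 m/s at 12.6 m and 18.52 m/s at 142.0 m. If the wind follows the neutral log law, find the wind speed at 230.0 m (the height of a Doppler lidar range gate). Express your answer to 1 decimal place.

19.2 m/s

Log law: V ∝ ln(z/z₀). From the pair, with r = V₁/V₂ = 0.82073,
ln z₀ = (ln z₁ − r·ln z₂)/(1 − r) = (2.5337 − 0.82073×4.9558)/0.17927 = -8.5556 → z₀ = 0.0001925 m
V₃ = V₁ · ln(z₃/z₀)/ln(z₁/z₀) = 15.2 × 13.9937/11.0893 = 19.1810 m/s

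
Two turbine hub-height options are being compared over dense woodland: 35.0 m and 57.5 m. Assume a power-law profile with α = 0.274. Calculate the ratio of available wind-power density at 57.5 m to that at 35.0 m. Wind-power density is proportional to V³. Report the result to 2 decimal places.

1.50

Speed ratio: V_B/V_A = (z_B/z_A)^α = (57.5/35.0)^0.274 = (1.6429)^0.274 = 1.14571
Power-density ratio: P_B/P_A = (V_B/V_A)³ = (1.14571)³ = 1.50391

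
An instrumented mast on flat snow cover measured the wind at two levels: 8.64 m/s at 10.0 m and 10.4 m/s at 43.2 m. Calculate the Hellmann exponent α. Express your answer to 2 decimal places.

Power law: V₂/V₁ = (z₂/z₁)^α ⇒ α = ln(V₂/V₁) / ln(z₂/z₁)
α = ln(10.4/8.64) / ln(43.2/10.0) = ln(1.2037) / ln(4.3200)
  = 0.18540 / 1.46326 = 0.12671

α ≈ 0.13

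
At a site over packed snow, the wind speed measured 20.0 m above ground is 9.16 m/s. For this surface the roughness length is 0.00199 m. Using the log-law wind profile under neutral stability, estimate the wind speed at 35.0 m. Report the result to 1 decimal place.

Log law: V(z) ∝ ln(z/z₀), so V₂/V₁ = ln(z₂/z₀) / ln(z₁/z₀).
ln(35.0/0.00199) = 9.7750, ln(20.0/0.00199) = 9.2154
V₂ = 9.16 × 9.7750/9.2154 = 9.16 × 1.0607 = 9.7163 m/s

9.7 m/s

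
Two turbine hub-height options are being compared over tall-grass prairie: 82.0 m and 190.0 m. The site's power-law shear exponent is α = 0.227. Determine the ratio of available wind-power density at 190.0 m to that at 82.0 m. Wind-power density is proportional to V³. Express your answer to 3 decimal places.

1.772

Speed ratio: V_B/V_A = (z_B/z_A)^α = (190.0/82.0)^0.227 = (2.3171)^0.227 = 1.21016
Power-density ratio: P_B/P_A = (V_B/V_A)³ = (1.21016)³ = 1.77225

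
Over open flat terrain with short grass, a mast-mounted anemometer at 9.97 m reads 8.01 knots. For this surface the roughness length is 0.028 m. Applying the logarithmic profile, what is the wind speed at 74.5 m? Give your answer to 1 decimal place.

Log law: V(z) ∝ ln(z/z₀), so V₂/V₁ = ln(z₂/z₀) / ln(z₁/z₀).
ln(74.5/0.028) = 7.8863, ln(9.97/0.028) = 5.8751
V₂ = 8.01 × 7.8863/5.8751 = 8.01 × 1.3423 = 10.7520 knots

10.8 knots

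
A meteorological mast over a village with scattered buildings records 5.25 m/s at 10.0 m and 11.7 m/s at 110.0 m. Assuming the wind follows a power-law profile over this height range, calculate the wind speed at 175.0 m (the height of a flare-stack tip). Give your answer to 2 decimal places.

13.66 m/s

First find α: α = ln(V₂/V₁)/ln(z₂/z₁) = ln(11.7/5.25)/ln(110.0/10.0) = 0.80136/2.39790 = 0.3342
Extrapolate from 110.0 m to 175.0 m: V₃ = 11.7 × (175.0/110.0)^0.3342 = 11.7 × 1.1679 = 13.6639 m/s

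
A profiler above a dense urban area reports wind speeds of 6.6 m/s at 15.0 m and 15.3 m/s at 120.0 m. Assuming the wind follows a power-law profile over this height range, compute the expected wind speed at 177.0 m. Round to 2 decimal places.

First find α: α = ln(V₂/V₁)/ln(z₂/z₁) = ln(15.3/6.6)/ln(120.0/15.0) = 0.84078/2.07944 = 0.4043
Extrapolate from 120.0 m to 177.0 m: V₃ = 15.3 × (177.0/120.0)^0.4043 = 15.3 × 1.1702 = 17.9036 m/s

17.90 m/s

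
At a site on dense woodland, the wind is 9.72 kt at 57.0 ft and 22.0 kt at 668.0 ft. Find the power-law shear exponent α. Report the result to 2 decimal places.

α ≈ 0.33

Power law: V₂/V₁ = (z₂/z₁)^α ⇒ α = ln(V₂/V₁) / ln(z₂/z₁)
α = ln(22.0/9.72) / ln(668.0/57.0) = ln(2.2634) / ln(11.7193)
  = 0.81686 / 2.46124 = 0.33189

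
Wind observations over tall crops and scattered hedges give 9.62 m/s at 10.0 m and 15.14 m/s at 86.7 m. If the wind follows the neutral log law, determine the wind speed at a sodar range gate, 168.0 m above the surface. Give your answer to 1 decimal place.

Log law: V ∝ ln(z/z₀). From the pair, with r = V₁/V₂ = 0.63540,
ln z₀ = (ln z₁ − r·ln z₂)/(1 − r) = (2.3026 − 0.63540×4.4625)/0.36460 = -1.4615 → z₀ = 0.2319 m
V₃ = V₁ · ln(z₃/z₀)/ln(z₁/z₀) = 9.62 × 6.5855/3.7641 = 16.8306 m/s

16.8 m/s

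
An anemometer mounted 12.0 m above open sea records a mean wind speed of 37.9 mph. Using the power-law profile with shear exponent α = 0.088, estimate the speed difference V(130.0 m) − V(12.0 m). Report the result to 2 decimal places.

Power law: V₂ = V₁ · (z₂/z₁)^α = 37.9 × (10.8333)^0.088 = 46.7410 mph
ΔV = 46.7410 − 37.9 = 8.8410 mph

8.84 mph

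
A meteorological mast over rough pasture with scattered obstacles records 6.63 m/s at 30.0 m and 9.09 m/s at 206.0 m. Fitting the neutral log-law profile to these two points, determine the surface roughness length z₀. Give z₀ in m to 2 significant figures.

Log law: V(z) ∝ ln(z/z₀). With r = V₁/V₂ = 6.63/9.09 = 0.72937,
r · ln(z₂/z₀) = ln(z₁/z₀) ⇒ ln z₀ = (ln z₁ − r·ln z₂)/(1 − r)
ln z₀ = (3.40120 − 0.72937×5.32788) / 0.27063 = -1.7914
z₀ = exp(-1.7914) = 0.1667 m

z₀ ≈ 0.17 m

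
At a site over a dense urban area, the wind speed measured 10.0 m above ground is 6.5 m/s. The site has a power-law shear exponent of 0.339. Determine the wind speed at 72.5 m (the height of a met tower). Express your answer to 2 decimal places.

Power-law profile: V₂ = V₁ · (z₂/z₁)^α
V₂ = 6.5 × (72.5/10.0)^0.339 = 6.5 × (7.2500)^0.339
    = 6.5 × 1.9573 = 12.7224 m/s

12.72 m/s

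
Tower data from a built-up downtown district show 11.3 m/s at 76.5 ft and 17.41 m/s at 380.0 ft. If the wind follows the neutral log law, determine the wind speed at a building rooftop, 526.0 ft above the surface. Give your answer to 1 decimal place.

Log law: V ∝ ln(z/z₀). From the pair, with r = V₁/V₂ = 0.64905,
ln z₀ = (ln z₁ − r·ln z₂)/(1 − r) = (4.3373 − 0.64905×5.9402)/0.35095 = 1.3729 → z₀ = 3.947 ft
V₃ = V₁ · ln(z₃/z₀)/ln(z₁/z₀) = 11.3 × 4.8924/2.9644 = 18.6494 m/s

18.6 m/s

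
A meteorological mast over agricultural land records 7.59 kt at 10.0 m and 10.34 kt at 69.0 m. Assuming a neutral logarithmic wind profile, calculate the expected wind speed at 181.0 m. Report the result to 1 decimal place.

Log law: V ∝ ln(z/z₀). From the pair, with r = V₁/V₂ = 0.73404,
ln z₀ = (ln z₁ − r·ln z₂)/(1 − r) = (2.3026 − 0.73404×4.2341)/0.26596 = -3.0284 → z₀ = 0.04839 m
V₃ = V₁ · ln(z₃/z₀)/ln(z₁/z₀) = 7.59 × 8.2269/5.3310 = 11.7130 kt

11.7 kt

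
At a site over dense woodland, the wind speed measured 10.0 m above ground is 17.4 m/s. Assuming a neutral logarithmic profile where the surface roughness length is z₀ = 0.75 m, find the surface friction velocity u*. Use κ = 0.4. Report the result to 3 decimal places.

u* ≈ 2.687 m/s

Log law: V(z) = (u*/κ) · ln(z/z₀) ⇒ u* = κ · V / ln(z/z₀)
u* = 0.4 × 17.4 / ln(10.0/0.75) = 0.4 × 17.4 / 2.5903
   = 6.9600 / 2.5903 = 2.6870 m/s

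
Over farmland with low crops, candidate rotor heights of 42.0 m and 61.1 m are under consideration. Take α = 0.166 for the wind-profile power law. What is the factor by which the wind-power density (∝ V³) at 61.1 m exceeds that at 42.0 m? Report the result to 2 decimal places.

Speed ratio: V_B/V_A = (z_B/z_A)^α = (61.1/42.0)^0.166 = (1.4548)^0.166 = 1.06420
Power-density ratio: P_B/P_A = (V_B/V_A)³ = (1.06420)³ = 1.20523

1.21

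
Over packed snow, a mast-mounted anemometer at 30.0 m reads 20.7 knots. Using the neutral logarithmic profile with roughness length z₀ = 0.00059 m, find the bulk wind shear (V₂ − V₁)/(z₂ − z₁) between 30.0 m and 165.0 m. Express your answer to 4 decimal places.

0.0241 knots/m

Log law: V₂ = V₁ · ln(z₂/z₀)/ln(z₁/z₀) = 20.7 × 12.5413/10.8366 = 23.9564 knots
ΔV/Δz = (23.9564 − 20.7)/(165.0 − 30.0) = 3.2564/135.0000 = 0.02412 knots/m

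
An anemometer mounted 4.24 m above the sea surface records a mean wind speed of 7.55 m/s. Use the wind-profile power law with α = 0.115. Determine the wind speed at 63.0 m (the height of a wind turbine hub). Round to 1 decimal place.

Power-law profile: V₂ = V₁ · (z₂/z₁)^α
V₂ = 7.55 × (63.0/4.24)^0.115 = 7.55 × (14.8585)^0.115
    = 7.55 × 1.3639 = 10.2973 m/s

10.3 m/s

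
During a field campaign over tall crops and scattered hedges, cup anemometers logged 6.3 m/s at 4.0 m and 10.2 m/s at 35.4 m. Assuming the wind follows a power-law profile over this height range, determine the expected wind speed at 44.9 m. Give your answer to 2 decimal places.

First find α: α = ln(V₂/V₁)/ln(z₂/z₁) = ln(10.2/6.3)/ln(35.4/4.0) = 0.48184/2.18042 = 0.2210
Extrapolate from 35.4 m to 44.9 m: V₃ = 10.2 × (44.9/35.4)^0.2210 = 10.2 × 1.0539 = 10.7502 m/s

10.75 m/s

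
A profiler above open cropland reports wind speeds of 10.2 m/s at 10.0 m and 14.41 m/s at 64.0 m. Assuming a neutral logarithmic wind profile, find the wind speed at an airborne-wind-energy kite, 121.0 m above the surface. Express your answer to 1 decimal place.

Log law: V ∝ ln(z/z₀). From the pair, with r = V₁/V₂ = 0.70784,
ln z₀ = (ln z₁ − r·ln z₂)/(1 − r) = (2.3026 − 0.70784×4.1589)/0.29216 = -2.1949 → z₀ = 0.1114 m
V₃ = V₁ · ln(z₃/z₀)/ln(z₁/z₀) = 10.2 × 6.9906/4.4974 = 15.8545 m/s

15.9 m/s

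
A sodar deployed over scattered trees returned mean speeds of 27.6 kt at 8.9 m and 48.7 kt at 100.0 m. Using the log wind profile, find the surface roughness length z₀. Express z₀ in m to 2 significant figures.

Log law: V(z) ∝ ln(z/z₀). With r = V₁/V₂ = 27.6/48.7 = 0.56674,
r · ln(z₂/z₀) = ln(z₁/z₀) ⇒ ln z₀ = (ln z₁ − r·ln z₂)/(1 − r)
ln z₀ = (2.18605 − 0.56674×4.60517) / 0.43326 = -0.9783
z₀ = exp(-0.9783) = 0.3760 m

z₀ ≈ 0.38 m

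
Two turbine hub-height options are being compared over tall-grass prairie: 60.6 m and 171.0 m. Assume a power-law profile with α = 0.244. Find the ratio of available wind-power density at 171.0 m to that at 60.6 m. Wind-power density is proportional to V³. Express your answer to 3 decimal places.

Speed ratio: V_B/V_A = (z_B/z_A)^α = (171.0/60.6)^0.244 = (2.8218)^0.244 = 1.28804
Power-density ratio: P_B/P_A = (V_B/V_A)³ = (1.28804)³ = 2.13690

2.137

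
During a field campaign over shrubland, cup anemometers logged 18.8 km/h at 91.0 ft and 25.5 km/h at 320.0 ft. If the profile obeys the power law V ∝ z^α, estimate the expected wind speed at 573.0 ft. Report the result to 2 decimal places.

29.37 km/h

First find α: α = ln(V₂/V₁)/ln(z₂/z₁) = ln(25.5/18.8)/ln(320.0/91.0) = 0.30482/1.25746 = 0.2424
Extrapolate from 320.0 ft to 573.0 ft: V₃ = 25.5 × (573.0/320.0)^0.2424 = 25.5 × 1.1517 = 29.3678 km/h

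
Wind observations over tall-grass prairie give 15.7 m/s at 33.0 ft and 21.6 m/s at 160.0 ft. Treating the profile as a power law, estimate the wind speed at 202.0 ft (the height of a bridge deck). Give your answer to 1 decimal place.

First find α: α = ln(V₂/V₁)/ln(z₂/z₁) = ln(21.6/15.7)/ln(160.0/33.0) = 0.31903/1.57867 = 0.2021
Extrapolate from 160.0 ft to 202.0 ft: V₃ = 21.6 × (202.0/160.0)^0.2021 = 21.6 × 1.0482 = 22.6418 m/s

22.6 m/s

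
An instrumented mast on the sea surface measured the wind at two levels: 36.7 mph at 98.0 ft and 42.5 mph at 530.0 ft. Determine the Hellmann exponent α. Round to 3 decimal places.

α ≈ 0.087

Power law: V₂/V₁ = (z₂/z₁)^α ⇒ α = ln(V₂/V₁) / ln(z₂/z₁)
α = ln(42.5/36.7) / ln(530.0/98.0) = ln(1.1580) / ln(5.4082)
  = 0.14673 / 1.68791 = 0.08693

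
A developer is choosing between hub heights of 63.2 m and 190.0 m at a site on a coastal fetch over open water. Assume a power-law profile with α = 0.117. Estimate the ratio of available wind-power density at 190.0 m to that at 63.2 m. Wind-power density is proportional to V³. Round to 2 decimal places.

1.47

Speed ratio: V_B/V_A = (z_B/z_A)^α = (190.0/63.2)^0.117 = (3.0063)^0.117 = 1.13744
Power-density ratio: P_B/P_A = (V_B/V_A)³ = (1.13744)³ = 1.47160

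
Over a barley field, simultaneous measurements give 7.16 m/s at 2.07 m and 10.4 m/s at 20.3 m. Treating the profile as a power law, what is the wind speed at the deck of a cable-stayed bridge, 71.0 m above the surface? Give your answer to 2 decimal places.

First find α: α = ln(V₂/V₁)/ln(z₂/z₁) = ln(10.4/7.16)/ln(20.3/2.07) = 0.37330/2.28307 = 0.1635
Extrapolate from 20.3 m to 71.0 m: V₃ = 10.4 × (71.0/20.3)^0.1635 = 10.4 × 1.2272 = 12.7627 m/s

12.76 m/s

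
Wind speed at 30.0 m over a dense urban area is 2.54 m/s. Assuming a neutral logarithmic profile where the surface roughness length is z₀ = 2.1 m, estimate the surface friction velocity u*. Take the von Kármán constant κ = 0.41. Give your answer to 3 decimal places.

Log law: V(z) = (u*/κ) · ln(z/z₀) ⇒ u* = κ · V / ln(z/z₀)
u* = 0.41 × 2.54 / ln(30.0/2.1) = 0.41 × 2.54 / 2.6593
   = 1.0414 / 2.6593 = 0.3916 m/s

u* ≈ 0.392 m/s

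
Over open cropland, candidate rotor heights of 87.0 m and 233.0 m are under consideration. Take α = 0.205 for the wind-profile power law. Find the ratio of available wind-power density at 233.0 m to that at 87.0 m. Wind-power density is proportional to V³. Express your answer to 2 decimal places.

Speed ratio: V_B/V_A = (z_B/z_A)^α = (233.0/87.0)^0.205 = (2.6782)^0.205 = 1.22379
Power-density ratio: P_B/P_A = (V_B/V_A)³ = (1.22379)³ = 1.83282

1.83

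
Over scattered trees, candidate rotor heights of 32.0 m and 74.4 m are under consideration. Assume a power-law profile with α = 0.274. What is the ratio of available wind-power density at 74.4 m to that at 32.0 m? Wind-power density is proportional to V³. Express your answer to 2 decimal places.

Speed ratio: V_B/V_A = (z_B/z_A)^α = (74.4/32.0)^0.274 = (2.3250)^0.274 = 1.26009
Power-density ratio: P_B/P_A = (V_B/V_A)³ = (1.26009)³ = 2.00078

2.00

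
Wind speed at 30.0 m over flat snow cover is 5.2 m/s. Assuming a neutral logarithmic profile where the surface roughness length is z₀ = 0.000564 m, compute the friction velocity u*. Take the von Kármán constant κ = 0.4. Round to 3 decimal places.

Log law: V(z) = (u*/κ) · ln(z/z₀) ⇒ u* = κ · V / ln(z/z₀)
u* = 0.4 × 5.2 / ln(30.0/0.000564) = 0.4 × 5.2 / 10.8817
   = 2.0800 / 10.8817 = 0.1911 m/s

u* ≈ 0.191 m/s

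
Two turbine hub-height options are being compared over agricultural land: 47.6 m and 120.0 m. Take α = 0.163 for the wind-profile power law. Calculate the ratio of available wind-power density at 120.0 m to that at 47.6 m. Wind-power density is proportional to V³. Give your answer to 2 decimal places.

Speed ratio: V_B/V_A = (z_B/z_A)^α = (120.0/47.6)^0.163 = (2.5210)^0.163 = 1.16267
Power-density ratio: P_B/P_A = (V_B/V_A)³ = (1.16267)³ = 1.57170

1.57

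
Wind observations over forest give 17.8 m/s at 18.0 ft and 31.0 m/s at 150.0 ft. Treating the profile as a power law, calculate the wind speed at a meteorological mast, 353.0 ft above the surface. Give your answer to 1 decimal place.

First find α: α = ln(V₂/V₁)/ln(z₂/z₁) = ln(31.0/17.8)/ln(150.0/18.0) = 0.55479/2.12026 = 0.2617
Extrapolate from 150.0 ft to 353.0 ft: V₃ = 31.0 × (353.0/150.0)^0.2617 = 31.0 × 1.2510 = 38.7808 m/s

38.8 m/s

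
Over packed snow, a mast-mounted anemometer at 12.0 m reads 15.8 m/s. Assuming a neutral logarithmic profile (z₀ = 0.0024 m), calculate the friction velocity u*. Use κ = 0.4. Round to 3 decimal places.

Log law: V(z) = (u*/κ) · ln(z/z₀) ⇒ u* = κ · V / ln(z/z₀)
u* = 0.4 × 15.8 / ln(12.0/0.0024) = 0.4 × 15.8 / 8.5172
   = 6.3200 / 8.5172 = 0.7420 m/s

u* ≈ 0.742 m/s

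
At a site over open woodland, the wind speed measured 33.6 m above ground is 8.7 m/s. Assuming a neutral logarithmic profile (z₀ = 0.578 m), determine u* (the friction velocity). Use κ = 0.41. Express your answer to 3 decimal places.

u* ≈ 0.878 m/s

Log law: V(z) = (u*/κ) · ln(z/z₀) ⇒ u* = κ · V / ln(z/z₀)
u* = 0.41 × 8.7 / ln(33.6/0.578) = 0.41 × 8.7 / 4.0627
   = 3.5670 / 4.0627 = 0.8780 m/s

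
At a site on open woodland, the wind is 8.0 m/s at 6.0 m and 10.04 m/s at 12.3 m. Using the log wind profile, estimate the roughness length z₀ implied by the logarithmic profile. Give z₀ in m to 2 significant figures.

z₀ ≈ 0.36 m

Log law: V(z) ∝ ln(z/z₀). With r = V₁/V₂ = 8.0/10.04 = 0.79681,
r · ln(z₂/z₀) = ln(z₁/z₀) ⇒ ln z₀ = (ln z₁ − r·ln z₂)/(1 − r)
ln z₀ = (1.79176 − 0.79681×2.50960) / 0.20319 = -1.0233
z₀ = exp(-1.0233) = 0.3594 m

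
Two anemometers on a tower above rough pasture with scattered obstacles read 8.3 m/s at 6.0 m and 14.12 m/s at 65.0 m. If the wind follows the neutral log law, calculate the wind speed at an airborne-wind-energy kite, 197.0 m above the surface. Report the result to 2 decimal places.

Log law: V ∝ ln(z/z₀). From the pair, with r = V₁/V₂ = 0.58782,
ln z₀ = (ln z₁ − r·ln z₂)/(1 − r) = (1.7918 − 0.58782×4.1744)/0.41218 = -1.6061 → z₀ = 0.2007 m
V₃ = V₁ · ln(z₃/z₀)/ln(z₁/z₀) = 8.3 × 6.8893/3.3979 = 16.8285 m/s

16.83 m/s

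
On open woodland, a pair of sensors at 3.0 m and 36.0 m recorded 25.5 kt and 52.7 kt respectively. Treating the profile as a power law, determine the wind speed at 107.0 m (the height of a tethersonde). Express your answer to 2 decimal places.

First find α: α = ln(V₂/V₁)/ln(z₂/z₁) = ln(52.7/25.5)/ln(36.0/3.0) = 0.72594/2.48491 = 0.2921
Extrapolate from 36.0 m to 107.0 m: V₃ = 52.7 × (107.0/36.0)^0.2921 = 52.7 × 1.3747 = 72.4462 kt

72.45 kt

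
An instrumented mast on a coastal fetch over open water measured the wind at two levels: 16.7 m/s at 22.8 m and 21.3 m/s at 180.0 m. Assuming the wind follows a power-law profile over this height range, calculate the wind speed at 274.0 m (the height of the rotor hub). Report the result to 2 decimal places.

22.38 m/s

First find α: α = ln(V₂/V₁)/ln(z₂/z₁) = ln(21.3/16.7)/ln(180.0/22.8) = 0.24330/2.06620 = 0.1178
Extrapolate from 180.0 m to 274.0 m: V₃ = 21.3 × (274.0/180.0)^0.1178 = 21.3 × 1.0507 = 22.3803 m/s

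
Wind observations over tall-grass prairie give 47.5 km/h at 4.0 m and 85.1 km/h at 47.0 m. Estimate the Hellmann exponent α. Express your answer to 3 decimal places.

α ≈ 0.237

Power law: V₂/V₁ = (z₂/z₁)^α ⇒ α = ln(V₂/V₁) / ln(z₂/z₁)
α = ln(85.1/47.5) / ln(47.0/4.0) = ln(1.7916) / ln(11.7500)
  = 0.58310 / 2.46385 = 0.23666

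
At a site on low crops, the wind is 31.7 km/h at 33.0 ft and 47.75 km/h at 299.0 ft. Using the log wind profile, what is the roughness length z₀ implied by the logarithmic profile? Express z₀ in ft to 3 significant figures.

Log law: V(z) ∝ ln(z/z₀). With r = V₁/V₂ = 31.7/47.75 = 0.66387,
r · ln(z₂/z₀) = ln(z₁/z₀) ⇒ ln z₀ = (ln z₁ − r·ln z₂)/(1 − r)
ln z₀ = (3.49651 − 0.66387×5.70044) / 0.33613 = -0.8564
z₀ = exp(-0.8564) = 0.4247 ft

z₀ ≈ 0.425 ft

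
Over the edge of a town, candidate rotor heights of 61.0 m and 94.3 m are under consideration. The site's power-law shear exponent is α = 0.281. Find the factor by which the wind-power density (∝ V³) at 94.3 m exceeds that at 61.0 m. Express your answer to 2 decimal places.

1.44

Speed ratio: V_B/V_A = (z_B/z_A)^α = (94.3/61.0)^0.281 = (1.5459)^0.281 = 1.13021
Power-density ratio: P_B/P_A = (V_B/V_A)³ = (1.13021)³ = 1.44371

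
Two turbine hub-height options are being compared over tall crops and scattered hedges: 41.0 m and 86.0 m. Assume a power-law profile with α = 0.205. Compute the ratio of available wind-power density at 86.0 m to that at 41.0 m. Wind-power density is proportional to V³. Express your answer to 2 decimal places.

Speed ratio: V_B/V_A = (z_B/z_A)^α = (86.0/41.0)^0.205 = (2.0976)^0.205 = 1.16400
Power-density ratio: P_B/P_A = (V_B/V_A)³ = (1.16400)³ = 1.57708

1.58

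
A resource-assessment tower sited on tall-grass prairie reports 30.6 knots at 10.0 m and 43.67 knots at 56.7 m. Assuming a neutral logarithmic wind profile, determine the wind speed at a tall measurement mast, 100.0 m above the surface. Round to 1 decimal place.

47.9 knots

Log law: V ∝ ln(z/z₀). From the pair, with r = V₁/V₂ = 0.70071,
ln z₀ = (ln z₁ − r·ln z₂)/(1 − r) = (2.3026 − 0.70071×4.0378)/0.29929 = -1.7599 → z₀ = 0.1721 m
V₃ = V₁ · ln(z₃/z₀)/ln(z₁/z₀) = 30.6 × 6.3651/4.0625 = 47.9438 knots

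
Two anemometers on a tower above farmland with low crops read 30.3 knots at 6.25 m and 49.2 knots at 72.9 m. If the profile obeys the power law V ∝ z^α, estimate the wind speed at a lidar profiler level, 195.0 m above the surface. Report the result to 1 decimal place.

First find α: α = ln(V₂/V₁)/ln(z₂/z₁) = ln(49.2/30.3)/ln(72.9/6.25) = 0.48475/2.45651 = 0.1973
Extrapolate from 72.9 m to 195.0 m: V₃ = 49.2 × (195.0/72.9)^0.1973 = 49.2 × 1.2143 = 59.7429 knots

59.7 knots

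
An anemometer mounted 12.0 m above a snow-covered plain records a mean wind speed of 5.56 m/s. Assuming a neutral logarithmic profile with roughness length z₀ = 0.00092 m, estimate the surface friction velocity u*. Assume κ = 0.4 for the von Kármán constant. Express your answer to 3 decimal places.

Log law: V(z) = (u*/κ) · ln(z/z₀) ⇒ u* = κ · V / ln(z/z₀)
u* = 0.4 × 5.56 / ln(12.0/0.00092) = 0.4 × 5.56 / 9.4760
   = 2.2240 / 9.4760 = 0.2347 m/s

u* ≈ 0.235 m/s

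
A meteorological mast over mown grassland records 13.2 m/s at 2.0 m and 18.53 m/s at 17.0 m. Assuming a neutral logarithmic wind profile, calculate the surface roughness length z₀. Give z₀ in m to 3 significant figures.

Log law: V(z) ∝ ln(z/z₀). With r = V₁/V₂ = 13.2/18.53 = 0.71236,
r · ln(z₂/z₀) = ln(z₁/z₀) ⇒ ln z₀ = (ln z₁ − r·ln z₂)/(1 − r)
ln z₀ = (0.69315 − 0.71236×2.83321) / 0.28764 = -4.6068
z₀ = exp(-4.6068) = 0.009983 m

z₀ ≈ 0.00998 m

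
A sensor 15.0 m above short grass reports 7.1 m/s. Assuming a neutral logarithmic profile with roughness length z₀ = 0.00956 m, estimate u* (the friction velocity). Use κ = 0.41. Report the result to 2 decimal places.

Log law: V(z) = (u*/κ) · ln(z/z₀) ⇒ u* = κ · V / ln(z/z₀)
u* = 0.41 × 7.1 / ln(15.0/0.00956) = 0.41 × 7.1 / 7.3582
   = 2.9110 / 7.3582 = 0.3956 m/s

u* ≈ 0.40 m/s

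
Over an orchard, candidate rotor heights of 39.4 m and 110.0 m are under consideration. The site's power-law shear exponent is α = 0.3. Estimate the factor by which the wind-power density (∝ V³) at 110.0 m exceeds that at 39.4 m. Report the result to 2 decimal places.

2.52

Speed ratio: V_B/V_A = (z_B/z_A)^α = (110.0/39.4)^0.3 = (2.7919)^0.3 = 1.36072
Power-density ratio: P_B/P_A = (V_B/V_A)³ = (1.36072)³ = 2.51946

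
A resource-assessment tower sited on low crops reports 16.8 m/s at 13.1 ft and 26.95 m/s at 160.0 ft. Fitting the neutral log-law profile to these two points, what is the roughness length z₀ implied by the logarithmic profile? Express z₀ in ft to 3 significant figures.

Log law: V(z) ∝ ln(z/z₀). With r = V₁/V₂ = 16.8/26.95 = 0.62338,
r · ln(z₂/z₀) = ln(z₁/z₀) ⇒ ln z₀ = (ln z₁ − r·ln z₂)/(1 − r)
ln z₀ = (2.57261 − 0.62338×5.07517) / 0.37662 = -1.5696
z₀ = exp(-1.5696) = 0.2081 ft

z₀ ≈ 0.208 ft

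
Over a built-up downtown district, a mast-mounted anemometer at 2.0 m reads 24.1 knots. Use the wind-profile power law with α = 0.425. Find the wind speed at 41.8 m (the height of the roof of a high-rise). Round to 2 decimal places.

87.72 knots

Power-law profile: V₂ = V₁ · (z₂/z₁)^α
V₂ = 24.1 × (41.8/2.0)^0.425 = 24.1 × (20.9000)^0.425
    = 24.1 × 3.6397 = 87.7161 knots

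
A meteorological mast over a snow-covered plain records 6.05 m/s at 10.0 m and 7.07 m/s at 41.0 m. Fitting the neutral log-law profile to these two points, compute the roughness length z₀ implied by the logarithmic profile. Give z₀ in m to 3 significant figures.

z₀ ≈ 0.00232 m

Log law: V(z) ∝ ln(z/z₀). With r = V₁/V₂ = 6.05/7.07 = 0.85573,
r · ln(z₂/z₀) = ln(z₁/z₀) ⇒ ln z₀ = (ln z₁ − r·ln z₂)/(1 − r)
ln z₀ = (2.30259 − 0.85573×3.71357) / 0.14427 = -6.0665
z₀ = exp(-6.0665) = 0.002319 m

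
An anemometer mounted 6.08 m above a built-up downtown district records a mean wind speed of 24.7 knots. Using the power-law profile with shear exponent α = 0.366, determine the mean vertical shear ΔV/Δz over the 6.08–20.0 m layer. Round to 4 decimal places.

0.9692 knots/m

Power law: V₂ = V₁ · (z₂/z₁)^α = 24.7 × (3.2895)^0.366 = 38.1914 knots
ΔV/Δz = (38.1914 − 24.7)/(20.0 − 6.08) = 13.4914/13.9200 = 0.96921 knots/m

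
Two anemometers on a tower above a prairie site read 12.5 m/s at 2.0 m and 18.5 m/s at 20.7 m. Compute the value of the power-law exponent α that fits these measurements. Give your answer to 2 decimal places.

Power law: V₂/V₁ = (z₂/z₁)^α ⇒ α = ln(V₂/V₁) / ln(z₂/z₁)
α = ln(18.5/12.5) / ln(20.7/2.0) = ln(1.4800) / ln(10.3500)
  = 0.39204 / 2.33699 = 0.16776

α ≈ 0.17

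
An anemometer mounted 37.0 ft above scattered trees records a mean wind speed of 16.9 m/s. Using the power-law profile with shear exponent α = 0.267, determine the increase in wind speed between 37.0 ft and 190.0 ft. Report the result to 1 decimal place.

Power law: V₂ = V₁ · (z₂/z₁)^α = 16.9 × (5.1351)^0.267 = 26.1580 m/s
ΔV = 26.1580 − 16.9 = 9.2580 m/s

9.3 m/s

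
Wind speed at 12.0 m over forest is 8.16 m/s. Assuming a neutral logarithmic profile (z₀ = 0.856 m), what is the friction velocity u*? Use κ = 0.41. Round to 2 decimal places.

Log law: V(z) = (u*/κ) · ln(z/z₀) ⇒ u* = κ · V / ln(z/z₀)
u* = 0.41 × 8.16 / ln(12.0/0.856) = 0.41 × 8.16 / 2.6404
   = 3.3456 / 2.6404 = 1.2671 m/s

u* ≈ 1.27 m/s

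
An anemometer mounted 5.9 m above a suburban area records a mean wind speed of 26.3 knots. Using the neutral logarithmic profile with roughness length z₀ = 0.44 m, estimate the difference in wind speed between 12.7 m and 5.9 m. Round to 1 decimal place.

7.8 knots

Log law: V₂ = V₁ · ln(z₂/z₀)/ln(z₁/z₀) = 26.3 × 3.3626/2.5959 = 34.0671 knots
ΔV = 34.0671 − 26.3 = 7.7671 knots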